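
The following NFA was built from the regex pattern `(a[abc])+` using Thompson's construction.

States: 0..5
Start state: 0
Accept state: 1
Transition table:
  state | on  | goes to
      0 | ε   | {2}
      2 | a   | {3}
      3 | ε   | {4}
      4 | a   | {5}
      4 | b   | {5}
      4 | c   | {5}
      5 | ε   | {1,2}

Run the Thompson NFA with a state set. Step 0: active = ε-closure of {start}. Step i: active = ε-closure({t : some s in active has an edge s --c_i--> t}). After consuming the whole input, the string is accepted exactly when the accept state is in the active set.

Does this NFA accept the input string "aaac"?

Answer: ACCEPT

Derivation:
S₀ = ε-closure({0}) = {0,2}
'a' @ 1: {3,4}
'a' @ 2: {1,2,5}  ✓accept
'a' @ 3: {3,4}
'c' @ 4: {1,2,5}  ✓accept
after full input: {1,2,5}  (accept=1 in)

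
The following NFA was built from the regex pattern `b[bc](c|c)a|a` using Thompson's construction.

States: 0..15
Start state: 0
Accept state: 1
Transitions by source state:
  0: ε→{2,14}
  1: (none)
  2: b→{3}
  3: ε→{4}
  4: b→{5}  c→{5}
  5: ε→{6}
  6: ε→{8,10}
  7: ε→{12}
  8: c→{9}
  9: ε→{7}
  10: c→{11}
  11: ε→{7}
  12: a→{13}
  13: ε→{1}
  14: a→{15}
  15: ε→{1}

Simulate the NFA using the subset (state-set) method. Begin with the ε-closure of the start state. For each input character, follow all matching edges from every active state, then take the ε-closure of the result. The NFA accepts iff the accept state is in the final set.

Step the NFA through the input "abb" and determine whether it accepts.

S₀ = ε-closure({0}) = {0,2,14}
'a' @ 1: {1,15}  [accepting]
'b' @ 2: {}  — no active states
rest 'b' ignored (set empty)
after full input: {}  (accept=1 not in)

Answer: REJECT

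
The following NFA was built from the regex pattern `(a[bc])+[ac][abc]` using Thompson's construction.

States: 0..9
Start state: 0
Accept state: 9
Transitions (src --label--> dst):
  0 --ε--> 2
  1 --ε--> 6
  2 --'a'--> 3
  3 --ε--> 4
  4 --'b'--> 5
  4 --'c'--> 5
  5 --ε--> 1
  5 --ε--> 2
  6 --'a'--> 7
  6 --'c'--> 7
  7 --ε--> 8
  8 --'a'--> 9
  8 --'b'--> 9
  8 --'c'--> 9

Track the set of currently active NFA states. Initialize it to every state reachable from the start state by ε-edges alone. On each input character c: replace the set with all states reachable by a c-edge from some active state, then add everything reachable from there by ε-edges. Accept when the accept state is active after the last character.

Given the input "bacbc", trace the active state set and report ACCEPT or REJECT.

initial (ε-close {0}): {0,2}
'b' @ 1: {}  — dead — no transitions
rest 'acbc' ignored (set empty)
after full input: {}  (accept=9 not in)

Answer: REJECT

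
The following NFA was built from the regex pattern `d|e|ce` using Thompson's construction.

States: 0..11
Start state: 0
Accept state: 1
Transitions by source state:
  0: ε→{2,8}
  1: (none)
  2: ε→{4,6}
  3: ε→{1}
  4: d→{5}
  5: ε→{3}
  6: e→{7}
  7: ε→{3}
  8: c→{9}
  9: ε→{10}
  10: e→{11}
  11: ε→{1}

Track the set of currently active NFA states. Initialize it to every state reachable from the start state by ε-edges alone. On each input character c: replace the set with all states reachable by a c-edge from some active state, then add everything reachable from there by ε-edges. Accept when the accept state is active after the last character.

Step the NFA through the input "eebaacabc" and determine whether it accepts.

Answer: REJECT

Derivation:
start: ε-closure({0}) = {0,2,4,6,8}
'e' @ 1: {1,3,7}  (accept∈set)
'e' @ 2: {}  — state set empty
rest 'baacabc' ignored (set empty)
after full input: {}  (accept=1 not in)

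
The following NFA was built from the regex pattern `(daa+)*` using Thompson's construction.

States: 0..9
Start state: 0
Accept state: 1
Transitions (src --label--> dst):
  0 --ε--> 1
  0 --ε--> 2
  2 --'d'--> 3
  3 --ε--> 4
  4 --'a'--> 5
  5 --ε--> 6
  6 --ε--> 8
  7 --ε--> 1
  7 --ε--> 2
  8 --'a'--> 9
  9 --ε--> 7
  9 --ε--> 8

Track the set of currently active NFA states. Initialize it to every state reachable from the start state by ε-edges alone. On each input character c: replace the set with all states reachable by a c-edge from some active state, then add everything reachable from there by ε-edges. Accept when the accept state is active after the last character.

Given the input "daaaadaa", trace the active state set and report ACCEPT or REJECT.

Answer: ACCEPT

Trace:
start: ε-closure({0}) = {0,1,2}
'd' @ 1: {3,4}
'a' @ 2: {5,6,8}
'a' @ 3: {1,2,7,8,9}  ✓accept
'a' @ 4: {1,2,7,8,9}  ✓accept
'a' @ 5: {1,2,7,8,9}  ✓accept
'd' @ 6: {3,4}
'a' @ 7: {5,6,8}
'a' @ 8: {1,2,7,8,9}  ✓accept
end set {1,2,7,8,9} — state 1 in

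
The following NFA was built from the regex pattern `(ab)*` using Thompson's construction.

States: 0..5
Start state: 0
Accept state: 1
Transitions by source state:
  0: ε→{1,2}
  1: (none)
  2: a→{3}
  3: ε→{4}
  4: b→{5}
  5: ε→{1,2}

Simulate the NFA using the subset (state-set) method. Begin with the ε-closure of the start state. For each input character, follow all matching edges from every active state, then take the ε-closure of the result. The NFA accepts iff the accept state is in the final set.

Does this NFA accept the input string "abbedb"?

Answer: REJECT

Steps:
initial (ε-close {0}): {0,1,2}
'a' @ 1: {3,4}
'b' @ 2: {1,2,5}  ✓accept
'b' @ 3: {}  — state set empty
rest 'edb' ignored (set empty)
final: {}; accept 1 not in set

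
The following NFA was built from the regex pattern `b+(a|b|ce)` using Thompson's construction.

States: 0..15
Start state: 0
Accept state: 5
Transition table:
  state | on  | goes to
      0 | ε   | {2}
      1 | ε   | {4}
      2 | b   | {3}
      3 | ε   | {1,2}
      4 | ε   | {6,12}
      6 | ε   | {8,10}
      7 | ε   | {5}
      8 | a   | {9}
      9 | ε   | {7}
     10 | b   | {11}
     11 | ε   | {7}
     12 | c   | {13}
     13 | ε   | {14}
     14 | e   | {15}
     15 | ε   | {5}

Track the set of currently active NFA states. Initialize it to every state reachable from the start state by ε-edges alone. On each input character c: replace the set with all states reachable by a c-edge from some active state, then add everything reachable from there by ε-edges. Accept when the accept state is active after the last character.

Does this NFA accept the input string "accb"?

Answer: REJECT

Trace:
S₀ = ε-closure({0}) = {0,2}
'a' @ 1: {}  — state set empty
rest 'ccb' ignored (set empty)
end set {} — state 5 not in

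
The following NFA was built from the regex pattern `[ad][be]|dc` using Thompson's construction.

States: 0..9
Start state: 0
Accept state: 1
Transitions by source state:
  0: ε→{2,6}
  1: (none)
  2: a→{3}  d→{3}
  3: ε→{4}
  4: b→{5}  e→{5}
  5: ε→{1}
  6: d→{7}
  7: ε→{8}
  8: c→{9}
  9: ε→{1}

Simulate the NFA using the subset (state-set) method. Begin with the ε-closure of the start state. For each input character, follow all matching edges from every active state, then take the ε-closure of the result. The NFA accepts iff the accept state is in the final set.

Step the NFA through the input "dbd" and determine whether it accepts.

initial (ε-close {0}): {0,2,6}
'd' @ 1: {3,4,7,8}
'b' @ 2: {1,5}  [accepting]
'd' @ 3: {}  — no active states
final: {}; accept 1 not in set

Answer: REJECT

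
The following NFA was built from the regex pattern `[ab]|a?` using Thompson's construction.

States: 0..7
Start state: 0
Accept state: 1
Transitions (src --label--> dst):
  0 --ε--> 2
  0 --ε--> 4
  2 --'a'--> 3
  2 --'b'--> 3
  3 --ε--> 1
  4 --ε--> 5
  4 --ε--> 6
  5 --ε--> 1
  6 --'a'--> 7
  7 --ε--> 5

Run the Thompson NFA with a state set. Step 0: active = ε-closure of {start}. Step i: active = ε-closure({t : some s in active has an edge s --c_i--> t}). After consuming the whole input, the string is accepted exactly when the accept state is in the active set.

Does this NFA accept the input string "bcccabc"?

S₀ = ε-closure({0}) = {0,1,2,4,5,6}
'b' @ 1: {1,3}  (accept∈set)
'c' @ 2: {}  — state set empty
rest 'ccabc' ignored (set empty)
end set {} — state 1 not in

Answer: REJECT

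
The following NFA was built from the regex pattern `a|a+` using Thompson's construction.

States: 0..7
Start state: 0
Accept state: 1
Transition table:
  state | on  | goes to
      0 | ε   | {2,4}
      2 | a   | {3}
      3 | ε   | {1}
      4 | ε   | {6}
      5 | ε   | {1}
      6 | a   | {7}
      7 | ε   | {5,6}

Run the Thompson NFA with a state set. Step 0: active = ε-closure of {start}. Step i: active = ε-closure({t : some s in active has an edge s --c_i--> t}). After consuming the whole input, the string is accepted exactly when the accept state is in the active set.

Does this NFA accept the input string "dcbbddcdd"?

Answer: REJECT

Derivation:
start: ε-closure({0}) = {0,2,4,6}
'd' @ 1: {}  — state set empty
rest 'cbbddcdd' ignored (set empty)
final: {}; accept 1 not in set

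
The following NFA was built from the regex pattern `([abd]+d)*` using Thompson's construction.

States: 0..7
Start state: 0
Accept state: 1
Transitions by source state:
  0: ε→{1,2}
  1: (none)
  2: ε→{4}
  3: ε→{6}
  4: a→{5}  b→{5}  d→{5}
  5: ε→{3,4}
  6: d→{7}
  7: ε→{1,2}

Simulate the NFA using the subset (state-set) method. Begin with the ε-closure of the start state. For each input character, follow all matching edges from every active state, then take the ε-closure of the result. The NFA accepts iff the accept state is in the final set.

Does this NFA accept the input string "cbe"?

Answer: REJECT

Steps:
start: ε-closure({0}) = {0,1,2,4}
'c' @ 1: {}  — state set empty
rest 'be' ignored (set empty)
final: {}; accept 1 not in set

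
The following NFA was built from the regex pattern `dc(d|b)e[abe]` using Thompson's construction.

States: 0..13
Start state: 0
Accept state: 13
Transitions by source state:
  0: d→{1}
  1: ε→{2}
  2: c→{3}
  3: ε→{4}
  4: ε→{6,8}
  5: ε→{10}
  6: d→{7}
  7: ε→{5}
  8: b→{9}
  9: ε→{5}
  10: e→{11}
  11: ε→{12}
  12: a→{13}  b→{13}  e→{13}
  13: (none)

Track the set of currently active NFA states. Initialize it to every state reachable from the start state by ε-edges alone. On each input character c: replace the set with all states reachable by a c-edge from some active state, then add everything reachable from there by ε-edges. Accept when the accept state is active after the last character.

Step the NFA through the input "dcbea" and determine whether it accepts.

Answer: ACCEPT

Trace:
S₀ = ε-closure({0}) = {0}
'd' @ 1: {1,2}
'c' @ 2: {3,4,6,8}
'b' @ 3: {5,9,10}
'e' @ 4: {11,12}
'a' @ 5: {13}  ✓accept
end set {13} — state 13 in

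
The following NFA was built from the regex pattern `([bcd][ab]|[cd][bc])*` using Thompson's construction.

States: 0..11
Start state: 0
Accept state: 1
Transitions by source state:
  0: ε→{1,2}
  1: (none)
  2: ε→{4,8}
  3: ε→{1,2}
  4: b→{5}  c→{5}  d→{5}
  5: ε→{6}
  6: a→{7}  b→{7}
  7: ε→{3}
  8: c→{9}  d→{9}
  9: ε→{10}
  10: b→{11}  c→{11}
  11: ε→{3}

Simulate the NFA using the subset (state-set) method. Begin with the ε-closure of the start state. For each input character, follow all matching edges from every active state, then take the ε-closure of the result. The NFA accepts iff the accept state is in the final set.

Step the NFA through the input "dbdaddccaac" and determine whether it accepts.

Answer: REJECT

Trace:
initial (ε-close {0}): {0,1,2,4,8}
'd' @ 1: {5,6,9,10}
'b' @ 2: {1,2,3,4,7,8,11}  (accept∈set)
'd' @ 3: {5,6,9,10}
'a' @ 4: {1,2,3,4,7,8}  (accept∈set)
'd' @ 5: {5,6,9,10}
'd' @ 6: {}  — dead — no transitions
rest 'ccaac' ignored (set empty)
after full input: {}  (accept=1 not in)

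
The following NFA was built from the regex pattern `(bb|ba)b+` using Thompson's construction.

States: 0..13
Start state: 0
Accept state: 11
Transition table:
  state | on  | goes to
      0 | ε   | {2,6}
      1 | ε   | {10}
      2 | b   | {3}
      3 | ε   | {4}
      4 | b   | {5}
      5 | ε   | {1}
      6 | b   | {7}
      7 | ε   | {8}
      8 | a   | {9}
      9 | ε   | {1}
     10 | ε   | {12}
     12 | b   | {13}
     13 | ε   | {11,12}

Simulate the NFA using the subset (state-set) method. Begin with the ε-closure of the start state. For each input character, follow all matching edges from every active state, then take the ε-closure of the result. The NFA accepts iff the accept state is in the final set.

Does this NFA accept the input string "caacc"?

Answer: REJECT

Derivation:
start: ε-closure({0}) = {0,2,6}
'c' @ 1: {}  — dead — no transitions
rest 'aacc' ignored (set empty)
end set {} — state 11 not in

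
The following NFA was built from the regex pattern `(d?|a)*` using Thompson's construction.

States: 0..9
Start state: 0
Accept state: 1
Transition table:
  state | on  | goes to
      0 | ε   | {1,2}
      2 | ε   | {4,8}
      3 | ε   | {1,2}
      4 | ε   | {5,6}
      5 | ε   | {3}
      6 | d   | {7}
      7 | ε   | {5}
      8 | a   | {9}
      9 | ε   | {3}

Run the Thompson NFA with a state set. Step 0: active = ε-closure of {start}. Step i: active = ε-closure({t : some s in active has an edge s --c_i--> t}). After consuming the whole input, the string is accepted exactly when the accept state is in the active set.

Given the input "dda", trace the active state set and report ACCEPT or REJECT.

start: ε-closure({0}) = {0,1,2,3,4,5,6,8}
'd' @ 1: {1,2,3,4,5,6,7,8}  [accepting]
'd' @ 2: {1,2,3,4,5,6,7,8}  [accepting]
'a' @ 3: {1,2,3,4,5,6,8,9}  [accepting]
final: {1,2,3,4,5,6,8,9}; accept 1 in set

Answer: ACCEPT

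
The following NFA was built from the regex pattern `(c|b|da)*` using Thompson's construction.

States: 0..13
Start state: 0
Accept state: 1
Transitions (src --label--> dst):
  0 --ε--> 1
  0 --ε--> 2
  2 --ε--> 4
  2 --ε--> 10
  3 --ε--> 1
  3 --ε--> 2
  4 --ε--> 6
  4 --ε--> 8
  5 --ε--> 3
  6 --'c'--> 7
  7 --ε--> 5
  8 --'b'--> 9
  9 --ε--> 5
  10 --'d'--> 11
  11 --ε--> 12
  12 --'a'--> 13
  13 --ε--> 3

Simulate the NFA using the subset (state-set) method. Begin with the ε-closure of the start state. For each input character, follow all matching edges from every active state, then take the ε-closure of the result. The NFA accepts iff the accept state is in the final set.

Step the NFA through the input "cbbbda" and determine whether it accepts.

Answer: ACCEPT

Steps:
S₀ = ε-closure({0}) = {0,1,2,4,6,8,10}
'c' @ 1: {1,2,3,4,5,6,7,8,10}  (accept∈set)
'b' @ 2: {1,2,3,4,5,6,8,9,10}  (accept∈set)
'b' @ 3: {1,2,3,4,5,6,8,9,10}  (accept∈set)
'b' @ 4: {1,2,3,4,5,6,8,9,10}  (accept∈set)
'd' @ 5: {11,12}
'a' @ 6: {1,2,3,4,6,8,10,13}  (accept∈set)
end set {1,2,3,4,6,8,10,13} — state 1 in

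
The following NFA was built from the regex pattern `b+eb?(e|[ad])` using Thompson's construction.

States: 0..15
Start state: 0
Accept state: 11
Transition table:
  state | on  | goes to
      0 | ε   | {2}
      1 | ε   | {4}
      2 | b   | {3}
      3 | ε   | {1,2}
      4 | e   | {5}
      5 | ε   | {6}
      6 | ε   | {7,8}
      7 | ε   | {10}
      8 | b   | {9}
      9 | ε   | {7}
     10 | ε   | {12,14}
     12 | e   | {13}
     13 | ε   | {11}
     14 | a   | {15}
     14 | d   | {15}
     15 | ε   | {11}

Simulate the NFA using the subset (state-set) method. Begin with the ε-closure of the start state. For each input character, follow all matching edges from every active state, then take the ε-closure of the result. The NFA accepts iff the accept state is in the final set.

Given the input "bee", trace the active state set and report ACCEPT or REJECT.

S₀ = ε-closure({0}) = {0,2}
'b' @ 1: {1,2,3,4}
'e' @ 2: {5,6,7,8,10,12,14}
'e' @ 3: {11,13}  [accepting]
end set {11,13} — state 11 in

Answer: ACCEPT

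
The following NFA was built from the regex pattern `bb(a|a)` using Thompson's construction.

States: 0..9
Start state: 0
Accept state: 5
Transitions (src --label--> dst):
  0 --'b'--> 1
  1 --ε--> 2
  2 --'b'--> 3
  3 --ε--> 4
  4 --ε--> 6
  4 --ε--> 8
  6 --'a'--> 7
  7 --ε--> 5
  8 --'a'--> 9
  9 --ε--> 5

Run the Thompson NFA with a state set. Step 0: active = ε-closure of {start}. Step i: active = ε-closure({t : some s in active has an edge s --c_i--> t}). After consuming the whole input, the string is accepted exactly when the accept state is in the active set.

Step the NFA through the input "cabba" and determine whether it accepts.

Answer: REJECT

Derivation:
start: ε-closure({0}) = {0}
'c' @ 1: {}  — state set empty
rest 'abba' ignored (set empty)
after full input: {}  (accept=5 not in)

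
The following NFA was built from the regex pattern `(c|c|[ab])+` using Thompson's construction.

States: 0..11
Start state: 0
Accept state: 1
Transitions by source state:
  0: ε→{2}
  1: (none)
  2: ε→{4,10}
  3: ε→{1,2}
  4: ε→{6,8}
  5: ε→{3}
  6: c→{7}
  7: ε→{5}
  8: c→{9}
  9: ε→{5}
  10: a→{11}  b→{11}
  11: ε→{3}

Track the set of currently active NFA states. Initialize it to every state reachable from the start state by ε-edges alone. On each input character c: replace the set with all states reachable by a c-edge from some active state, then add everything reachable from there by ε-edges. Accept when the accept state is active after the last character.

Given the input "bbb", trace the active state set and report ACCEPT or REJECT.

Answer: ACCEPT

Steps:
initial (ε-close {0}): {0,2,4,6,8,10}
'b' @ 1: {1,2,3,4,6,8,10,11}  ✓accept
'b' @ 2: {1,2,3,4,6,8,10,11}  ✓accept
'b' @ 3: {1,2,3,4,6,8,10,11}  ✓accept
after full input: {1,2,3,4,6,8,10,11}  (accept=1 in)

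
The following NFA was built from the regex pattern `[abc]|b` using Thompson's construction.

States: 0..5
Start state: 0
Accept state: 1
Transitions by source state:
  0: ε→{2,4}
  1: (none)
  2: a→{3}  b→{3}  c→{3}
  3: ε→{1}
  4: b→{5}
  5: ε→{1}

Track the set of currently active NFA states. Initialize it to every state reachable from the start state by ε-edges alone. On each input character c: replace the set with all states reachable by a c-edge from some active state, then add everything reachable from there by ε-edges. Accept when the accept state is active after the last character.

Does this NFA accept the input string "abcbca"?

start: ε-closure({0}) = {0,2,4}
'a' @ 1: {1,3}  [accepting]
'b' @ 2: {}  — dead — no transitions
rest 'cbca' ignored (set empty)
final: {}; accept 1 not in set

Answer: REJECT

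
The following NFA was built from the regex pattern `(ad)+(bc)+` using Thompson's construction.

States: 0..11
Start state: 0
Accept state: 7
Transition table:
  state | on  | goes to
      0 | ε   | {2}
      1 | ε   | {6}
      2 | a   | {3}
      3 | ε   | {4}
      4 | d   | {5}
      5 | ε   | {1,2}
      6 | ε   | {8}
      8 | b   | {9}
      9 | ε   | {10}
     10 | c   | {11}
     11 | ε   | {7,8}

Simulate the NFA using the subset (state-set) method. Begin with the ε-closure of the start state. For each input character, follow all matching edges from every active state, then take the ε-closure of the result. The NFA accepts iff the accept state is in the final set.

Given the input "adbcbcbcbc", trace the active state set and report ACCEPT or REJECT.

initial (ε-close {0}): {0,2}
'a' @ 1: {3,4}
'd' @ 2: {1,2,5,6,8}
'b' @ 3: {9,10}
'c' @ 4: {7,8,11}  ✓accept
'b' @ 5: {9,10}
'c' @ 6: {7,8,11}  ✓accept
'b' @ 7: {9,10}
'c' @ 8: {7,8,11}  ✓accept
'b' @ 9: {9,10}
'c' @ 10: {7,8,11}  ✓accept
after full input: {7,8,11}  (accept=7 in)

Answer: ACCEPT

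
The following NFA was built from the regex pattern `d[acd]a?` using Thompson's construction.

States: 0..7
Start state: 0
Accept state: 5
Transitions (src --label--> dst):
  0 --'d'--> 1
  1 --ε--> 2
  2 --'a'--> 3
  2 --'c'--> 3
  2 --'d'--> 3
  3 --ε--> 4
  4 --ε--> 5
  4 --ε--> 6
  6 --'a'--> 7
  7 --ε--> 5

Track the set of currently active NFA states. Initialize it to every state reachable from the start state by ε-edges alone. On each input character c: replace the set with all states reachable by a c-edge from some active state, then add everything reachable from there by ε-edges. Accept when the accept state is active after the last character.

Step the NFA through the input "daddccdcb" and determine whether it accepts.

Answer: REJECT

Steps:
initial (ε-close {0}): {0}
'd' @ 1: {1,2}
'a' @ 2: {3,4,5,6}  ✓accept
'd' @ 3: {}  — state set empty
rest 'dccdcb' ignored (set empty)
final: {}; accept 5 not in set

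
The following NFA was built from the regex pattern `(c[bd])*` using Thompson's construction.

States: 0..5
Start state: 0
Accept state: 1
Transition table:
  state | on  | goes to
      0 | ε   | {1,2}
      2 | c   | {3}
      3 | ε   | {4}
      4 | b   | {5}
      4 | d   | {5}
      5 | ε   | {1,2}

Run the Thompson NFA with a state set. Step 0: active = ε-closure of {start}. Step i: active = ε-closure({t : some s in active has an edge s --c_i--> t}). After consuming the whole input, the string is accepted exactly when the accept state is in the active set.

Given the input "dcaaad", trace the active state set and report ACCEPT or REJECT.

Answer: REJECT

Derivation:
S₀ = ε-closure({0}) = {0,1,2}
'd' @ 1: {}  — dead — no transitions
rest 'caaad' ignored (set empty)
final: {}; accept 1 not in set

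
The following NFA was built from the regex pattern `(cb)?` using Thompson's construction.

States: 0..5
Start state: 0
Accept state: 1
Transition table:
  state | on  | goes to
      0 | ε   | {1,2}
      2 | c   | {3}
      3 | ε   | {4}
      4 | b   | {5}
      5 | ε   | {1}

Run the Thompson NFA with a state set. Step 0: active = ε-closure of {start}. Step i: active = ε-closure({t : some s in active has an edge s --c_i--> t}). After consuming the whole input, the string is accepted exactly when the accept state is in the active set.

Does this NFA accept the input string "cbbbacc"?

initial (ε-close {0}): {0,1,2}
'c' @ 1: {3,4}
'b' @ 2: {1,5}  [accepting]
'b' @ 3: {}  — state set empty
rest 'bacc' ignored (set empty)
after full input: {}  (accept=1 not in)

Answer: REJECT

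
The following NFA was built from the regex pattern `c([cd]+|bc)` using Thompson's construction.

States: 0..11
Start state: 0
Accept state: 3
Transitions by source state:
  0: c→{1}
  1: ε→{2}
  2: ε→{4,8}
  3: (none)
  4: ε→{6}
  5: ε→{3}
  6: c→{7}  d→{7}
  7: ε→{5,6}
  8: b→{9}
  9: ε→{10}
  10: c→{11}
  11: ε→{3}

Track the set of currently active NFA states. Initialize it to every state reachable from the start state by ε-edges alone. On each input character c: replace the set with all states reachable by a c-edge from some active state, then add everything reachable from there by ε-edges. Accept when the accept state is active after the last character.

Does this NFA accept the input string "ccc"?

Answer: ACCEPT

Derivation:
S₀ = ε-closure({0}) = {0}
'c' @ 1: {1,2,4,6,8}
'c' @ 2: {3,5,6,7}  ✓accept
'c' @ 3: {3,5,6,7}  ✓accept
after full input: {3,5,6,7}  (accept=3 in)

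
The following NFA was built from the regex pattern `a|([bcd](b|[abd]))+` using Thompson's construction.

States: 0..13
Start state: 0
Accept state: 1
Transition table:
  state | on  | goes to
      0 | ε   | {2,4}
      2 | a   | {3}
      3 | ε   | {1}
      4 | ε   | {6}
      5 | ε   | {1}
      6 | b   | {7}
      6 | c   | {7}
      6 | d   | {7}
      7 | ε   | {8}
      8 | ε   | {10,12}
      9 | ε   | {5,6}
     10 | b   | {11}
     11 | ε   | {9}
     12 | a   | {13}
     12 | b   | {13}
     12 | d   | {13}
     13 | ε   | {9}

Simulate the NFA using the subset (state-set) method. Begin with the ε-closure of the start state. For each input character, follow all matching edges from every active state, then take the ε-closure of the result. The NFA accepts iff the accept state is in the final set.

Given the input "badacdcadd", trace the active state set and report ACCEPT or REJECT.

start: ε-closure({0}) = {0,2,4,6}
'b' @ 1: {7,8,10,12}
'a' @ 2: {1,5,6,9,13}  (accept∈set)
'd' @ 3: {7,8,10,12}
'a' @ 4: {1,5,6,9,13}  (accept∈set)
'c' @ 5: {7,8,10,12}
'd' @ 6: {1,5,6,9,13}  (accept∈set)
'c' @ 7: {7,8,10,12}
'a' @ 8: {1,5,6,9,13}  (accept∈set)
'd' @ 9: {7,8,10,12}
'd' @ 10: {1,5,6,9,13}  (accept∈set)
after full input: {1,5,6,9,13}  (accept=1 in)

Answer: ACCEPT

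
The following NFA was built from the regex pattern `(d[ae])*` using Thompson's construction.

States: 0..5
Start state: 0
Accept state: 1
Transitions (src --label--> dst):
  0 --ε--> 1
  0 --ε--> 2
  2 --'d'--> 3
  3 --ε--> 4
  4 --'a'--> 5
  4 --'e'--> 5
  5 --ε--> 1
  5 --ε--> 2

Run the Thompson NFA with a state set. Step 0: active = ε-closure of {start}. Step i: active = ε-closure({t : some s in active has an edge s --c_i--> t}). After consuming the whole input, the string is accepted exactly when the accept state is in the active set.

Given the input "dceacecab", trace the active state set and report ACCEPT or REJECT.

Answer: REJECT

Derivation:
start: ε-closure({0}) = {0,1,2}
'd' @ 1: {3,4}
'c' @ 2: {}  — state set empty
rest 'eacecab' ignored (set empty)
end set {} — state 1 not in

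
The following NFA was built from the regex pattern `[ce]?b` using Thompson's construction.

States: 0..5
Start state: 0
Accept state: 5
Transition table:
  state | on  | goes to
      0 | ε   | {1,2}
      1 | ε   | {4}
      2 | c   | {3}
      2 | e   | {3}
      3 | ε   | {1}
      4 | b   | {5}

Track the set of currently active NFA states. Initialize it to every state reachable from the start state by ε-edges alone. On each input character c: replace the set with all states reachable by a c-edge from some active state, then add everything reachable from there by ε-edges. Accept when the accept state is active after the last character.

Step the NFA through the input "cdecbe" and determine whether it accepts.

start: ε-closure({0}) = {0,1,2,4}
'c' @ 1: {1,3,4}
'd' @ 2: {}  — no active states
rest 'ecbe' ignored (set empty)
final: {}; accept 5 not in set

Answer: REJECT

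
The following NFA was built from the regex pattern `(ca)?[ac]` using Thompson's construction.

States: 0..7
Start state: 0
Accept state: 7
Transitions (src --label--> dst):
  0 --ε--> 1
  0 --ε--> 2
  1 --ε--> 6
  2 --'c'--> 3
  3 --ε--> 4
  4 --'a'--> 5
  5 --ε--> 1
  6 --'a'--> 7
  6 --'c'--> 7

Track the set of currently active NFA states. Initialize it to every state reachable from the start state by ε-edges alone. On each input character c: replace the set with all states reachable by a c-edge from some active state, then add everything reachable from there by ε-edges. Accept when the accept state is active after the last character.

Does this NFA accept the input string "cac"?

Answer: ACCEPT

Trace:
start: ε-closure({0}) = {0,1,2,6}
'c' @ 1: {3,4,7}  [accepting]
'a' @ 2: {1,5,6}
'c' @ 3: {7}  [accepting]
final: {7}; accept 7 in set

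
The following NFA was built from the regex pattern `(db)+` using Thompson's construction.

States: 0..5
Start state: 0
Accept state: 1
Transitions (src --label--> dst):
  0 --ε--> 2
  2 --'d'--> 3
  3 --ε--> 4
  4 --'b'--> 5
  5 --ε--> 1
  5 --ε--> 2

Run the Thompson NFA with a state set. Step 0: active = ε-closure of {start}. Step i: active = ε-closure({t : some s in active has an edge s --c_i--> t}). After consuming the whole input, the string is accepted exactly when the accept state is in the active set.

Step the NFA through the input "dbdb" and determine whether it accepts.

Answer: ACCEPT

Steps:
S₀ = ε-closure({0}) = {0,2}
'd' @ 1: {3,4}
'b' @ 2: {1,2,5}  ✓accept
'd' @ 3: {3,4}
'b' @ 4: {1,2,5}  ✓accept
after full input: {1,2,5}  (accept=1 in)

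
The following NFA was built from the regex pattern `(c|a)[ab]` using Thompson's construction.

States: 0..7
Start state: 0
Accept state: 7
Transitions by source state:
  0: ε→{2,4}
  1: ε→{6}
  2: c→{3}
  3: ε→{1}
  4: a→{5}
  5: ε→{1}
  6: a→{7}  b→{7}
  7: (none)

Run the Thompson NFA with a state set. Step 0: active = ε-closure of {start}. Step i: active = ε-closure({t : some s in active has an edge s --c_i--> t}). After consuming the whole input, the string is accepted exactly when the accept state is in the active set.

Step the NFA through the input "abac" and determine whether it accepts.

Answer: REJECT

Steps:
start: ε-closure({0}) = {0,2,4}
'a' @ 1: {1,5,6}
'b' @ 2: {7}  (accept∈set)
'a' @ 3: {}  — state set empty
rest 'c' ignored (set empty)
final: {}; accept 7 not in set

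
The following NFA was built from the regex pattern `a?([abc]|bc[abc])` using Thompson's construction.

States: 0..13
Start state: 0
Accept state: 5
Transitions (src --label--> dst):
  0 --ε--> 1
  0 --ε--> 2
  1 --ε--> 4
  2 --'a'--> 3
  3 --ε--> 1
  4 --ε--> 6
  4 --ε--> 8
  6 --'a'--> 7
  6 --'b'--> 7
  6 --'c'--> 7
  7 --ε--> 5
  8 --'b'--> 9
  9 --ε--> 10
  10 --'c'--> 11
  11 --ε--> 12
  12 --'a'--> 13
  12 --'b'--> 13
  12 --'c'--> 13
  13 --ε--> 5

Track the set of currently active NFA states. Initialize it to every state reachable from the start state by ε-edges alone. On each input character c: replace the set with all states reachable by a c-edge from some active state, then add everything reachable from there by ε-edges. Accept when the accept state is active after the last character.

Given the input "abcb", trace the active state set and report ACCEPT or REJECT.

start: ε-closure({0}) = {0,1,2,4,6,8}
'a' @ 1: {1,3,4,5,6,7,8}  (accept∈set)
'b' @ 2: {5,7,9,10}  (accept∈set)
'c' @ 3: {11,12}
'b' @ 4: {5,13}  (accept∈set)
end set {5,13} — state 5 in

Answer: ACCEPT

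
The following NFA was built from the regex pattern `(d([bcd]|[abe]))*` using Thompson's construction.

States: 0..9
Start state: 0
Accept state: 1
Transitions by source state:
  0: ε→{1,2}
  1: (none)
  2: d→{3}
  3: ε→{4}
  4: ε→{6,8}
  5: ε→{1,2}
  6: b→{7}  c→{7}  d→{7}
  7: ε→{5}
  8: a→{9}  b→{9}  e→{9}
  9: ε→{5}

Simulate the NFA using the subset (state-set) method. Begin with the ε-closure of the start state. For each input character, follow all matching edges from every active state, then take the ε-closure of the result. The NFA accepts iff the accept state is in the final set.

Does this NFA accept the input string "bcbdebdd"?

initial (ε-close {0}): {0,1,2}
'b' @ 1: {}  — no active states
rest 'cbdebdd' ignored (set empty)
after full input: {}  (accept=1 not in)

Answer: REJECT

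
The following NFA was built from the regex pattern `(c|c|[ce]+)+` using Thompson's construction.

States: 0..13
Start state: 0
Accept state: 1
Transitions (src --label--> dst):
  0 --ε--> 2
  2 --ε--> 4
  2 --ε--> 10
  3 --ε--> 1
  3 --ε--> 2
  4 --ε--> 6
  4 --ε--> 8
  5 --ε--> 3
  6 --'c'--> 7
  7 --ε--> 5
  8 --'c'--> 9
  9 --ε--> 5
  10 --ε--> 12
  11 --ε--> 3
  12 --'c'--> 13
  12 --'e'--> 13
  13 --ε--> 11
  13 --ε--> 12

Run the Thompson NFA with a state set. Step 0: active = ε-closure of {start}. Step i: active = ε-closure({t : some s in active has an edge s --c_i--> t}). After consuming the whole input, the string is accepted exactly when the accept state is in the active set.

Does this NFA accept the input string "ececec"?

Answer: ACCEPT

Steps:
start: ε-closure({0}) = {0,2,4,6,8,10,12}
'e' @ 1: {1,2,3,4,6,8,10,11,12,13}  ✓accept
'c' @ 2: {1,2,3,4,5,6,7,8,9,10,11,12,13}  ✓accept
'e' @ 3: {1,2,3,4,6,8,10,11,12,13}  ✓accept
'c' @ 4: {1,2,3,4,5,6,7,8,9,10,11,12,13}  ✓accept
'e' @ 5: {1,2,3,4,6,8,10,11,12,13}  ✓accept
'c' @ 6: {1,2,3,4,5,6,7,8,9,10,11,12,13}  ✓accept
final: {1,2,3,4,5,6,7,8,9,10,11,12,13}; accept 1 in set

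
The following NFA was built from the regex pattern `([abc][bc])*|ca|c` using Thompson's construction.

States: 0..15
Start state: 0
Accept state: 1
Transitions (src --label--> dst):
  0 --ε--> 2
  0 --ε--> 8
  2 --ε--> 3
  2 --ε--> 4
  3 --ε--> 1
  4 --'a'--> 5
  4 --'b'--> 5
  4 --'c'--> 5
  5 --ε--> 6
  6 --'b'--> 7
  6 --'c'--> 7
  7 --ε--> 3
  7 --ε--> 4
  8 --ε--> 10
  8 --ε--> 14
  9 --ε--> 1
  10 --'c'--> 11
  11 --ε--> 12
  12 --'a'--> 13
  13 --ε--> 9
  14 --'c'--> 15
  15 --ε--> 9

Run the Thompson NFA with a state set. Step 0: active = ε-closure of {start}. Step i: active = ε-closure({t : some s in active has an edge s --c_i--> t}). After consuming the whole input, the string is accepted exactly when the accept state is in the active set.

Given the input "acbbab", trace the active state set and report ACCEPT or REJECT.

start: ε-closure({0}) = {0,1,2,3,4,8,10,14}
'a' @ 1: {5,6}
'c' @ 2: {1,3,4,7}  (accept∈set)
'b' @ 3: {5,6}
'b' @ 4: {1,3,4,7}  (accept∈set)
'a' @ 5: {5,6}
'b' @ 6: {1,3,4,7}  (accept∈set)
end set {1,3,4,7} — state 1 in

Answer: ACCEPT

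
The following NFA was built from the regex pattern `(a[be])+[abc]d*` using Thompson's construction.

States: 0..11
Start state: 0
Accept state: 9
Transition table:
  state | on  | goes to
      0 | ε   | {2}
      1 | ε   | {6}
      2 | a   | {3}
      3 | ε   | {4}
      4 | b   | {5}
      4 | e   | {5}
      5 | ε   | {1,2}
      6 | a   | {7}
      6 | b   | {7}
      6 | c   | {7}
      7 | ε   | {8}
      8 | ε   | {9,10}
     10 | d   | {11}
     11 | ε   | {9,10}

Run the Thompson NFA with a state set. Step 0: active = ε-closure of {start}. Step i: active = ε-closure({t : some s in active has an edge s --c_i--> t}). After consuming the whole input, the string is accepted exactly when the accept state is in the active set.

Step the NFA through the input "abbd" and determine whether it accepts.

Answer: ACCEPT

Trace:
start: ε-closure({0}) = {0,2}
'a' @ 1: {3,4}
'b' @ 2: {1,2,5,6}
'b' @ 3: {7,8,9,10}  ✓accept
'd' @ 4: {9,10,11}  ✓accept
after full input: {9,10,11}  (accept=9 in)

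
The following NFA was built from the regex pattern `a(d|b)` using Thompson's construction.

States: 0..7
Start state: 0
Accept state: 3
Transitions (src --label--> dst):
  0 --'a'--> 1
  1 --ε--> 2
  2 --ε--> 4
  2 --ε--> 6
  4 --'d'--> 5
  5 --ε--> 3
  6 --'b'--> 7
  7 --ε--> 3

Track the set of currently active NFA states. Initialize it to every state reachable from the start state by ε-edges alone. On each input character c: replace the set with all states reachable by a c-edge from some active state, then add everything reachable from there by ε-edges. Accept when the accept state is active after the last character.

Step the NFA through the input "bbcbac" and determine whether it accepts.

Answer: REJECT

Derivation:
S₀ = ε-closure({0}) = {0}
'b' @ 1: {}  — state set empty
rest 'bcbac' ignored (set empty)
final: {}; accept 3 not in set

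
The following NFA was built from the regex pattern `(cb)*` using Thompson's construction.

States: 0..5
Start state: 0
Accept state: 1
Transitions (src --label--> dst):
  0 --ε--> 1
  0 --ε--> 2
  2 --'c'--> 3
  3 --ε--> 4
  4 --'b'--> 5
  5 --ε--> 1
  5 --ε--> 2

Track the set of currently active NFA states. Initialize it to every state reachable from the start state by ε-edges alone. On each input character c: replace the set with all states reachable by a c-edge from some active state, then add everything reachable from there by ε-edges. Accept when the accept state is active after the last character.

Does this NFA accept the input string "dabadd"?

Answer: REJECT

Derivation:
initial (ε-close {0}): {0,1,2}
'd' @ 1: {}  — dead — no transitions
rest 'abadd' ignored (set empty)
end set {} — state 1 not in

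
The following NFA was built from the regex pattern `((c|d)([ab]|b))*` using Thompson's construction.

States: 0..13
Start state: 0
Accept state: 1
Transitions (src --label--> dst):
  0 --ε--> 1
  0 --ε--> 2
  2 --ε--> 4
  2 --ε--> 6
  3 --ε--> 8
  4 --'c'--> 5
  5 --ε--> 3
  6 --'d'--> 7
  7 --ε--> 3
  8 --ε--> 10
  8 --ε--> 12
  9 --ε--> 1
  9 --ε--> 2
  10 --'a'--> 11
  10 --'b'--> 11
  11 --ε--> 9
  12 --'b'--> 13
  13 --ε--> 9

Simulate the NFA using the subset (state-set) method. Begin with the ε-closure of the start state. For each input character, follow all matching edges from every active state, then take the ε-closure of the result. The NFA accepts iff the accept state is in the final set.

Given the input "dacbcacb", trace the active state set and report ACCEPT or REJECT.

start: ε-closure({0}) = {0,1,2,4,6}
'd' @ 1: {3,7,8,10,12}
'a' @ 2: {1,2,4,6,9,11}  [accepting]
'c' @ 3: {3,5,8,10,12}
'b' @ 4: {1,2,4,6,9,11,13}  [accepting]
'c' @ 5: {3,5,8,10,12}
'a' @ 6: {1,2,4,6,9,11}  [accepting]
'c' @ 7: {3,5,8,10,12}
'b' @ 8: {1,2,4,6,9,11,13}  [accepting]
final: {1,2,4,6,9,11,13}; accept 1 in set

Answer: ACCEPT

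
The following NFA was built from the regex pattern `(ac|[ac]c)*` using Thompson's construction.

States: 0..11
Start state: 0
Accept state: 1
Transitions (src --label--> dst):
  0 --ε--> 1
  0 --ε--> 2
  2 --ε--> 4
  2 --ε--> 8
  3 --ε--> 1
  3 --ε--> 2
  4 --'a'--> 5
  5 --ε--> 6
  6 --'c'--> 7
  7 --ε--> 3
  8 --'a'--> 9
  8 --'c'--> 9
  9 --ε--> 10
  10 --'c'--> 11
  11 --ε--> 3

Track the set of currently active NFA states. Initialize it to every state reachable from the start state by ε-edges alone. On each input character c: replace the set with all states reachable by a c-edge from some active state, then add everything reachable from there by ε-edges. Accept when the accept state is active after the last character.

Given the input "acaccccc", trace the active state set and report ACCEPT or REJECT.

Answer: ACCEPT

Derivation:
start: ε-closure({0}) = {0,1,2,4,8}
'a' @ 1: {5,6,9,10}
'c' @ 2: {1,2,3,4,7,8,11}  (accept∈set)
'a' @ 3: {5,6,9,10}
'c' @ 4: {1,2,3,4,7,8,11}  (accept∈set)
'c' @ 5: {9,10}
'c' @ 6: {1,2,3,4,8,11}  (accept∈set)
'c' @ 7: {9,10}
'c' @ 8: {1,2,3,4,8,11}  (accept∈set)
final: {1,2,3,4,8,11}; accept 1 in set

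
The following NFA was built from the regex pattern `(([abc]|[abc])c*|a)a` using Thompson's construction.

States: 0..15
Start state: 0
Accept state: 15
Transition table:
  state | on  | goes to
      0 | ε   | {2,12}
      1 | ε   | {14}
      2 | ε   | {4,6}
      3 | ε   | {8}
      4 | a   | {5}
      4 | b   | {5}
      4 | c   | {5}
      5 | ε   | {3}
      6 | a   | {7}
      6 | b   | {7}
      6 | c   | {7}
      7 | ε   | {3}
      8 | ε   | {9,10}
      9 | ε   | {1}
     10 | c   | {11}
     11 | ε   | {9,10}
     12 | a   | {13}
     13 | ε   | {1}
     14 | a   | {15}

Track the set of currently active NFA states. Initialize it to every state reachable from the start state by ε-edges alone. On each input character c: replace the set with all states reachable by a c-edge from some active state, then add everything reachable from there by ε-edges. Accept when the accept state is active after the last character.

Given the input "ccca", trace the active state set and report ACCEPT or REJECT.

start: ε-closure({0}) = {0,2,4,6,12}
'c' @ 1: {1,3,5,7,8,9,10,14}
'c' @ 2: {1,9,10,11,14}
'c' @ 3: {1,9,10,11,14}
'a' @ 4: {15}  [accepting]
end set {15} — state 15 in

Answer: ACCEPT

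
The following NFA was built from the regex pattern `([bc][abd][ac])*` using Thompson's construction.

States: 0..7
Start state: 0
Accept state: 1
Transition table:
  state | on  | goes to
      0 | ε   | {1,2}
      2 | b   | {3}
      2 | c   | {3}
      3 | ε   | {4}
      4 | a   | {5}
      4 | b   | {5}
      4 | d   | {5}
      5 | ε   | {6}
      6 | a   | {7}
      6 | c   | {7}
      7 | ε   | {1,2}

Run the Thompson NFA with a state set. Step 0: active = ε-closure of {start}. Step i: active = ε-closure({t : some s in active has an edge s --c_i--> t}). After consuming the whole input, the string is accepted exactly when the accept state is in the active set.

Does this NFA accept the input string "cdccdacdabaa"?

S₀ = ε-closure({0}) = {0,1,2}
'c' @ 1: {3,4}
'd' @ 2: {5,6}
'c' @ 3: {1,2,7}  [accepting]
'c' @ 4: {3,4}
'd' @ 5: {5,6}
'a' @ 6: {1,2,7}  [accepting]
'c' @ 7: {3,4}
'd' @ 8: {5,6}
'a' @ 9: {1,2,7}  [accepting]
'b' @ 10: {3,4}
'a' @ 11: {5,6}
'a' @ 12: {1,2,7}  [accepting]
final: {1,2,7}; accept 1 in set

Answer: ACCEPT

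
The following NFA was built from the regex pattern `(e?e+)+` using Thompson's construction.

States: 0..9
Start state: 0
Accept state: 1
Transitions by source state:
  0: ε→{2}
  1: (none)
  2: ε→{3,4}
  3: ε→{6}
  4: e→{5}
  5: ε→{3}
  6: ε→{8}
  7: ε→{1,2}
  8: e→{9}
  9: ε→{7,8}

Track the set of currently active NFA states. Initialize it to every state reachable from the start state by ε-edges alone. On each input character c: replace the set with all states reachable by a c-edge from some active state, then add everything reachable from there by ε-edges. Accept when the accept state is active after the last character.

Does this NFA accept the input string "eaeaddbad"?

initial (ε-close {0}): {0,2,3,4,6,8}
'e' @ 1: {1,2,3,4,5,6,7,8,9}  (accept∈set)
'a' @ 2: {}  — dead — no transitions
rest 'eaddbad' ignored (set empty)
end set {} — state 1 not in

Answer: REJECT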